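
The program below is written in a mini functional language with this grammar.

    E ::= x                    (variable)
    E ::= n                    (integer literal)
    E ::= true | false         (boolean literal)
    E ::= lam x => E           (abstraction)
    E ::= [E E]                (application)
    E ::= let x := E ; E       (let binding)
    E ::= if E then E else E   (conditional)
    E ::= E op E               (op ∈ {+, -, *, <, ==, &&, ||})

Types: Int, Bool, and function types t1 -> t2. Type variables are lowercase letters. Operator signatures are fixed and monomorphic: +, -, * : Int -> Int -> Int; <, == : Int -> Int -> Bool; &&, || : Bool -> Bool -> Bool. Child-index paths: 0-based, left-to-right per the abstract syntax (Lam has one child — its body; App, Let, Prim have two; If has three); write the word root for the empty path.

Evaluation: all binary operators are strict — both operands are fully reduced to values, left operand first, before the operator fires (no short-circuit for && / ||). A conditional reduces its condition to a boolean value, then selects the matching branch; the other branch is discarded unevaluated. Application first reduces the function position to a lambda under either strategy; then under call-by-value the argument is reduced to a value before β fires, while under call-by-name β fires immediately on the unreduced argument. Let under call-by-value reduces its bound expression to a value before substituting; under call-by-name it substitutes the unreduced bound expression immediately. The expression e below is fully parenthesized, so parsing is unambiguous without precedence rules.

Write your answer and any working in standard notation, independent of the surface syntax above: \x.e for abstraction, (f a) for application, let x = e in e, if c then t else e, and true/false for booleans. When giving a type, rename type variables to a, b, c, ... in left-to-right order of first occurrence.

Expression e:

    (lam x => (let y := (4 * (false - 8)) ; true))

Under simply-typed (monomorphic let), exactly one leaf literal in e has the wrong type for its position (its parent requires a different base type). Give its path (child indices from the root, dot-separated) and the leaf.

Working:
  unify Int ~ Int
  unify Bool ~ Int
  FAIL: mismatch Bool ~ Int

Answer: 0.0.1.0 : false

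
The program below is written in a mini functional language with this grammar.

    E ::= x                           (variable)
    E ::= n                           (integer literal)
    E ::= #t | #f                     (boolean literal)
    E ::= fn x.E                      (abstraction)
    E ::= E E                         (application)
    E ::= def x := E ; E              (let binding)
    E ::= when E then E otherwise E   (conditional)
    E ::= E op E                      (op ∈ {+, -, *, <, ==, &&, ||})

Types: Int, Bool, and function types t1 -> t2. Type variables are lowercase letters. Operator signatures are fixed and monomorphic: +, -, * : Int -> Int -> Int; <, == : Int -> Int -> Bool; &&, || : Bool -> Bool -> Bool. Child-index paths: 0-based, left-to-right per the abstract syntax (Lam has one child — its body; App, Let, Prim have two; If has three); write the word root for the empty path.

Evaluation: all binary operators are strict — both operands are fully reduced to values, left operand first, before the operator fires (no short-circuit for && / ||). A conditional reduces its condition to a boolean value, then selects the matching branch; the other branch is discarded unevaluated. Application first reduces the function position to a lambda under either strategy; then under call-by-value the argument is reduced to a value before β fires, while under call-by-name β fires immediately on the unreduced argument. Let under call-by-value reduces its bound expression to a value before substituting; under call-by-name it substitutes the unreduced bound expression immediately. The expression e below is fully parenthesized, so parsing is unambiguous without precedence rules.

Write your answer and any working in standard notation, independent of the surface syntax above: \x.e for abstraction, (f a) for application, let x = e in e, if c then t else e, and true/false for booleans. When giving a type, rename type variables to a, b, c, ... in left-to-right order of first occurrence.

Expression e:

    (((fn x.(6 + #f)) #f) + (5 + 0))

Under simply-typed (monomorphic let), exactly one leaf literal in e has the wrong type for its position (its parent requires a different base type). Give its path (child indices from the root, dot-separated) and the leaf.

Derivation:
  unify Int ~ Int
  unify Bool ~ Int
  FAIL: mismatch Bool ~ Int

Answer: 0.0.0.1 : false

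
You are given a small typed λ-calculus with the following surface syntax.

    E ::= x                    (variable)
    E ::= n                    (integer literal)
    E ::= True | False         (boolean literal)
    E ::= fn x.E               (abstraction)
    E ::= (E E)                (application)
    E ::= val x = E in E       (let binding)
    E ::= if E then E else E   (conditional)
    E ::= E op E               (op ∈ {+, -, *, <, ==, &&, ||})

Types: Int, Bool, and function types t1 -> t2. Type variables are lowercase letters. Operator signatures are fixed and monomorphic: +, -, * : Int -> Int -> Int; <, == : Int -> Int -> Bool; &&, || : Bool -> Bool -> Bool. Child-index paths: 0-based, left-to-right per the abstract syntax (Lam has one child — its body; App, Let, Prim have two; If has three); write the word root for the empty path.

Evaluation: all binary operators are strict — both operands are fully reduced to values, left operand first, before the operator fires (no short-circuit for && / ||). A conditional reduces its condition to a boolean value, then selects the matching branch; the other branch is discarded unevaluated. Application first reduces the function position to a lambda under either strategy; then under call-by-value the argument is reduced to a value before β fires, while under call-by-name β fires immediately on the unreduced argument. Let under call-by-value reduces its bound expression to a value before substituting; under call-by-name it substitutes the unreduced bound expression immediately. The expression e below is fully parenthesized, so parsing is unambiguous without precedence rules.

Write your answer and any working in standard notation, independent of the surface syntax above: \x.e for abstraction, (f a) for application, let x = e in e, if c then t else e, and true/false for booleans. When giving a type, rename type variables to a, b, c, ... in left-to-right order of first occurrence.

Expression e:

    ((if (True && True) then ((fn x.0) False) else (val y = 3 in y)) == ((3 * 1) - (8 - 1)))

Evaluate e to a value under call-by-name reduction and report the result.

Answer: false

Working:
step 0: ((if (true && true) then ((\x.0) false) else (let y = 3 in y)) == ((3 * 1) - (8 - 1)))
step 1: [delta@0.0] ((if true then ((\x.0) false) else (let y = 3 in y)) == ((3 * 1) - (8 - 1)))
step 2: [if@0] (((\x.0) false) == ((3 * 1) - (8 - 1)))
step 3: [beta@0] (0 == ((3 * 1) - (8 - 1)))
step 4: [delta@1.0] (0 == (3 - (8 - 1)))
step 5: [delta@1.1] (0 == (3 - 7))
step 6: [delta@1] (0 == -4)
step 7: [delta@root] false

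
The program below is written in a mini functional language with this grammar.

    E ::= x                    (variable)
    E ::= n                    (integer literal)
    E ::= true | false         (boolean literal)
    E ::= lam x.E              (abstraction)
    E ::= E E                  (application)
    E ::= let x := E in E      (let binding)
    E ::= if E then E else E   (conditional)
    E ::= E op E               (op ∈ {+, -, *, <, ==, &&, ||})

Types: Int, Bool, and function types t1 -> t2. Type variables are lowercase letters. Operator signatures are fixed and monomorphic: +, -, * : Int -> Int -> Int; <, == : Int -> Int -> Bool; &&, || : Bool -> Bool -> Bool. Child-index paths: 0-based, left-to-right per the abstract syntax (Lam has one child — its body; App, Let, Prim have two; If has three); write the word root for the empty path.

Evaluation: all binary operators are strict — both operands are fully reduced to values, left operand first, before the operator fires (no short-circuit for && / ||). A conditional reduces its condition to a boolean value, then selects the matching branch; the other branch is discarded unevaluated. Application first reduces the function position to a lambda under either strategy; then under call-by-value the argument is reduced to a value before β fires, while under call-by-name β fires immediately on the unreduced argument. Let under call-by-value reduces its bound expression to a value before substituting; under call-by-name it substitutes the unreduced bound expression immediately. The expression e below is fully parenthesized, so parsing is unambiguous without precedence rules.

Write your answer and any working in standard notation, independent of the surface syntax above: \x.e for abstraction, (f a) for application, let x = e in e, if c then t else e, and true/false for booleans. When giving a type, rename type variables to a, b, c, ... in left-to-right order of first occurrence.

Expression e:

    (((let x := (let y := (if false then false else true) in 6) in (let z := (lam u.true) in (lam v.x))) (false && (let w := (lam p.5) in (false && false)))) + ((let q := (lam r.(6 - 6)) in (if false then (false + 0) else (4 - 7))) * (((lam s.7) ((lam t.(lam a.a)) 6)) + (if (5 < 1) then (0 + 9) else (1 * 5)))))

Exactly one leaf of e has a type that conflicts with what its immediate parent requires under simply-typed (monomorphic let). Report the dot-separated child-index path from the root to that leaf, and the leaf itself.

Working:
  unify Bool ~ Bool
  unify Bool ~ Bool
let y : Bool
let x : Int
\u._ : a -> Bool
let z : a -> Bool
x : Int
\v._ : b -> Int
  unify Bool ~ Bool
\p._ : c -> Int
let w : c -> Int
  unify Bool ~ Bool
  unify Bool ~ Bool
  unify Bool ~ Bool
  unify b -> Int ~ Bool -> d
  unify b ~ Bool
  unify Int ~ d
_ _ : Int
  unify Int ~ Int
  unify Int ~ Int
  unify Int ~ Int
\r._ : e -> Int
let q : e -> Int
  unify Bool ~ Bool
  unify Bool ~ Int
  FAIL: mismatch Bool ~ Int

Answer: 1.0.1.1.0 : false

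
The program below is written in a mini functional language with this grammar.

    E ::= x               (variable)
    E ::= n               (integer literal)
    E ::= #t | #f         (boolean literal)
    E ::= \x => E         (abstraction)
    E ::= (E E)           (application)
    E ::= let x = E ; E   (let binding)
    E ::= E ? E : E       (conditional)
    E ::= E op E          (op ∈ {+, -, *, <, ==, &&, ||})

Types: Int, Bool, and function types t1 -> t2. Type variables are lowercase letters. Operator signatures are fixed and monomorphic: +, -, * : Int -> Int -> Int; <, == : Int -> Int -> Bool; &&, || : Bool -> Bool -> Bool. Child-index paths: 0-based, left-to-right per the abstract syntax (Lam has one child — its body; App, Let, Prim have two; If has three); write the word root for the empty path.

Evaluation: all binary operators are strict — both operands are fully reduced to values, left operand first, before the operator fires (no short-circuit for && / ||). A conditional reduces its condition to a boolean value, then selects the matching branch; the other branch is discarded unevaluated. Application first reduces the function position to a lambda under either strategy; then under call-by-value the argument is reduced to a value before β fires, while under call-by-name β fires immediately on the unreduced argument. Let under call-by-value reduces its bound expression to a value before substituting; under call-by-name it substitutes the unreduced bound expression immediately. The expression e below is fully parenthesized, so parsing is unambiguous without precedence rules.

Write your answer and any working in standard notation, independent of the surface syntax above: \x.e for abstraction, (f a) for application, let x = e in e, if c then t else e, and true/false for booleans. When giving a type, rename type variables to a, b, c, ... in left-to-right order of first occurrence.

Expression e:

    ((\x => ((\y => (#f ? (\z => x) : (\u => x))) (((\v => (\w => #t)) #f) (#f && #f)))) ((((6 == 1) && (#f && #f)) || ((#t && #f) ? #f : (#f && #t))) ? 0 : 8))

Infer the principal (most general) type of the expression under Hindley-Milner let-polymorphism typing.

Answer: a -> Int

Working:
  unify Bool ~ Bool
x : a
\z._ : c -> a
x : a
\u._ : d -> a
  unify c -> a ~ d -> a
  unify c ~ d
  unify a ~ a
\y._ : b -> d -> a
\w._ : f -> Bool
\v._ : e -> f -> Bool
  unify e -> f -> Bool ~ Bool -> g
  unify e ~ Bool
  unify f -> Bool ~ g
_ _ : f -> Bool
  unify Bool ~ Bool
  unify Bool ~ Bool
  unify f -> Bool ~ Bool -> h
  unify f ~ Bool
  unify Bool ~ h
_ _ : Bool
  unify b -> d -> a ~ Bool -> i
  unify b ~ Bool
  unify d -> a ~ i
_ _ : d -> a
\x._ : a -> d -> a
  unify Int ~ Int
  unify Int ~ Int
  unify Bool ~ Bool
  unify Bool ~ Bool
  unify Bool ~ Bool
  unify Bool ~ Bool
  unify Bool ~ Bool
  unify Bool ~ Bool
  unify Bool ~ Bool
  unify Bool ~ Bool
  unify Bool ~ Bool
  unify Bool ~ Bool
  unify Bool ~ Bool
  unify Bool ~ Bool
  unify Bool ~ Bool
  unify Int ~ Int
  unify a -> d -> a ~ Int -> j
  unify a ~ Int
  unify d -> Int ~ j
_ _ : d -> Int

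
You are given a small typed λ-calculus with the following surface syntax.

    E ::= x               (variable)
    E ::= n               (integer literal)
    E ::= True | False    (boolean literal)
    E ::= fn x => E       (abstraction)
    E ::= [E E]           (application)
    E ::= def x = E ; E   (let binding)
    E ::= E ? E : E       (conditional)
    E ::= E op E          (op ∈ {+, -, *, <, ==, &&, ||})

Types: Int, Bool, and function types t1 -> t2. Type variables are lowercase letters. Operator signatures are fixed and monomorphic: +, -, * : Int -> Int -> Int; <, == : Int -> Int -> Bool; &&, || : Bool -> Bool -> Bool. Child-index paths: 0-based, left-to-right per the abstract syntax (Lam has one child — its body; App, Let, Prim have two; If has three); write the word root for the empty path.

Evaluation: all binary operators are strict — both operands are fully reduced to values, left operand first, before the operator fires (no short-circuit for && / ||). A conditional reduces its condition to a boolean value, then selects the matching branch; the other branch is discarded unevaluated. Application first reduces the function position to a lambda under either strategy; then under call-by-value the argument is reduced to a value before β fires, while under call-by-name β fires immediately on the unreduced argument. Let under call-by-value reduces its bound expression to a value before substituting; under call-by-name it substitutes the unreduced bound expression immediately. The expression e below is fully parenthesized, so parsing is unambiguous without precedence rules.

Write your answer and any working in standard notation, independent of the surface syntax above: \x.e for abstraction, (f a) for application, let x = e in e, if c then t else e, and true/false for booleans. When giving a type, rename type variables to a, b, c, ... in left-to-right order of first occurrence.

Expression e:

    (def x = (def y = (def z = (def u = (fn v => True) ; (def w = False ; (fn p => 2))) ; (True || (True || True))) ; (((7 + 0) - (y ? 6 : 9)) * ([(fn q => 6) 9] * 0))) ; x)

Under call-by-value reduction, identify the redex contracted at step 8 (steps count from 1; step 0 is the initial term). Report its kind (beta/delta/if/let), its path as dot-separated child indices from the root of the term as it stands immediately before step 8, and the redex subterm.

Derivation:
step 0: (let x = (let y = (let z = (let u = (\v.true) in (let w = false in (\p.2))) in (true || (true || true))) in (((7 + 0) - (if y then 6 else 9)) * (((\q.6) 9) * 0))) in x)
step 1: [let@0.0.0] (let x = (let y = (let z = (let w = false in (\p.2)) in (true || (true || true))) in (((7 + 0) - (if y then 6 else 9)) * (((\q.6) 9) * 0))) in x)
step 2: [let@0.0.0] (let x = (let y = (let z = (\p.2) in (true || (true || true))) in (((7 + 0) - (if y then 6 else 9)) * (((\q.6) 9) * 0))) in x)
step 3: [let@0.0] (let x = (let y = (true || (true || true)) in (((7 + 0) - (if y then 6 else 9)) * (((\q.6) 9) * 0))) in x)
step 4: [delta@0.0.1] (let x = (let y = (true || true) in (((7 + 0) - (if y then 6 else 9)) * (((\q.6) 9) * 0))) in x)
step 5: [delta@0.0] (let x = (let y = true in (((7 + 0) - (if y then 6 else 9)) * (((\q.6) 9) * 0))) in x)
step 6: [let@0] (let x = (((7 + 0) - (if true then 6 else 9)) * (((\q.6) 9) * 0)) in x)
step 7: [delta@0.0.0] (let x = ((7 - (if true then 6 else 9)) * (((\q.6) 9) * 0)) in x)
step 8: [if@0.0.1] (let x = ((7 - 6) * (((\q.6) 9) * 0)) in x)

Answer: if at 0.0.1 : (if true then 6 else 9)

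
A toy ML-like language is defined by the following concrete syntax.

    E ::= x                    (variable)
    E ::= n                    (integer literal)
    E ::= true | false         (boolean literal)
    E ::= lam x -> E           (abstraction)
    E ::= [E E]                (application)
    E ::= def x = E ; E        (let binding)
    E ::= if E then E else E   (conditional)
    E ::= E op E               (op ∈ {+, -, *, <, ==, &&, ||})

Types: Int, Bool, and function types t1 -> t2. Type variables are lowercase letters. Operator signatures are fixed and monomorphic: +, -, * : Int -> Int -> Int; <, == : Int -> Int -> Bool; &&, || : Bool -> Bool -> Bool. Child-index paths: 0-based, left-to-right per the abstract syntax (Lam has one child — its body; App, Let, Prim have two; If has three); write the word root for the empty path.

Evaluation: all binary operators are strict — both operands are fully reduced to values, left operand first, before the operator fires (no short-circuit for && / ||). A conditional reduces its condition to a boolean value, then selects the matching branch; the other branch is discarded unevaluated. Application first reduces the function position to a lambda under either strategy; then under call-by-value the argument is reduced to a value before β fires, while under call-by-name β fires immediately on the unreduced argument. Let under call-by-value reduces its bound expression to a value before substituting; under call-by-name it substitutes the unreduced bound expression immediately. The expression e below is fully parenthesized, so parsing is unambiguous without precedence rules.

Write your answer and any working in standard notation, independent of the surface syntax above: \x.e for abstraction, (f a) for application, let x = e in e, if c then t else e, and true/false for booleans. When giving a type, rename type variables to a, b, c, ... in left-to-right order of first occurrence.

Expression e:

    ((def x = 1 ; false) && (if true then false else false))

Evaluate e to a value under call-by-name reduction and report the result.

Trace:
step 0: ((let x = 1 in false) && (if true then false else false))
step 1: [let@0] (false && (if true then false else false))
step 2: [if@1] (false && false)
step 3: [delta@root] false

Answer: false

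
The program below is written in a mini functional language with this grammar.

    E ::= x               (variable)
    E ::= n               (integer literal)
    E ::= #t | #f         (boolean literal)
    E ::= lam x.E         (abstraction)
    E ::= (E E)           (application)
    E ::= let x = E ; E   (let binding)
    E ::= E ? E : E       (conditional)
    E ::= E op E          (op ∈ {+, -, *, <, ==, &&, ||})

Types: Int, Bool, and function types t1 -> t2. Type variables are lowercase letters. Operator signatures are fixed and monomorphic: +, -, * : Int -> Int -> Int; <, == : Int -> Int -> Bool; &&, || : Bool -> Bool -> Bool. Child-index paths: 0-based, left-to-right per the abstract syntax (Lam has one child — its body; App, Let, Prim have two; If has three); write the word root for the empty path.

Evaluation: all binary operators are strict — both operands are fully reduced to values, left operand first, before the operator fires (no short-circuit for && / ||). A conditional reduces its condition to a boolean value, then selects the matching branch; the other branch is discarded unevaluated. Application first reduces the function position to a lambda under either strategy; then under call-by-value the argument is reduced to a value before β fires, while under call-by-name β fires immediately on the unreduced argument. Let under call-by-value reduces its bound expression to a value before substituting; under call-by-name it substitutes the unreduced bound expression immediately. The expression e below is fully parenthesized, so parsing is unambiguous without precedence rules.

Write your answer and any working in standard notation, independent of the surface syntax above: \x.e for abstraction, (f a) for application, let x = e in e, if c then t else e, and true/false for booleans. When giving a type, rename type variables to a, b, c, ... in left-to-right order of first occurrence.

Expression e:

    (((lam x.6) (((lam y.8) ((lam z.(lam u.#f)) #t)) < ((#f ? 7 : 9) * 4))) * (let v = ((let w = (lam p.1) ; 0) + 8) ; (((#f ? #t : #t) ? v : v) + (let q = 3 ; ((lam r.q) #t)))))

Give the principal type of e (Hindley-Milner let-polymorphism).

Answer: Int

Working:
\x._ : a -> Int
\y._ : b -> Int
\u._ : d -> Bool
\z._ : c -> d -> Bool
  unify c -> d -> Bool ~ Bool -> e
  unify c ~ Bool
  unify d -> Bool ~ e
_ _ : d -> Bool
  unify b -> Int ~ (d -> Bool) -> f
  unify b ~ d -> Bool
  unify Int ~ f
_ _ : Int
  unify Int ~ Int
  unify Bool ~ Bool
  unify Int ~ Int
  unify Int ~ Int
  unify Int ~ Int
  unify Int ~ Int
  unify a -> Int ~ Bool -> g
  unify a ~ Bool
  unify Int ~ g
_ _ : Int
  unify Int ~ Int
\p._ : h -> Int
let w : forall. h -> Int
  unify Int ~ Int
  unify Int ~ Int
let v : Int
  unify Bool ~ Bool
  unify Bool ~ Bool
  unify Bool ~ Bool
v : Int
v : Int
  unify Int ~ Int
  unify Int ~ Int
let q : Int
q : Int
\r._ : i -> Int
  unify i -> Int ~ Bool -> j
  unify i ~ Bool
  unify Int ~ j
_ _ : Int
  unify Int ~ Int
  unify Int ~ Int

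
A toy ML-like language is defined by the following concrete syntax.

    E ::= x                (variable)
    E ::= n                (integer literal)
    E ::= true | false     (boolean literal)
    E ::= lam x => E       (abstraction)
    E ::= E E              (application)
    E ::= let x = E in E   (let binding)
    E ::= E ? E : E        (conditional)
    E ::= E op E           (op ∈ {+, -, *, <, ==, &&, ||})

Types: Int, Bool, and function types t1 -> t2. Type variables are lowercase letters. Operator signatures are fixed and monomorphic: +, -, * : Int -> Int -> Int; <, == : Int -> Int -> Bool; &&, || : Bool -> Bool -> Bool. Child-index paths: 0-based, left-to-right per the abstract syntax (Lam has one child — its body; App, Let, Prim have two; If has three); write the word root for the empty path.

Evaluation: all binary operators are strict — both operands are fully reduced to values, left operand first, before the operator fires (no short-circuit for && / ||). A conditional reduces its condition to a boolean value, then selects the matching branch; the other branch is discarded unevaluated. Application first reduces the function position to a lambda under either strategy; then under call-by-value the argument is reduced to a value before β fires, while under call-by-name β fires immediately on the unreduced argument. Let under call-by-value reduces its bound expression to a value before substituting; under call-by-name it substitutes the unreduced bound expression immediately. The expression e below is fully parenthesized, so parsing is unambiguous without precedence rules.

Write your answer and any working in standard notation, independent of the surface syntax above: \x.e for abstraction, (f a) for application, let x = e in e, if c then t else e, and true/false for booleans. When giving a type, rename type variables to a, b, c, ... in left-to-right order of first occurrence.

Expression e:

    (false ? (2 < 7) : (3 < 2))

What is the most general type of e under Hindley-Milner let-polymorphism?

Answer: Bool

Derivation:
  unify Bool ~ Bool
  unify Int ~ Int
  unify Int ~ Int
  unify Int ~ Int
  unify Int ~ Int
  unify Bool ~ Bool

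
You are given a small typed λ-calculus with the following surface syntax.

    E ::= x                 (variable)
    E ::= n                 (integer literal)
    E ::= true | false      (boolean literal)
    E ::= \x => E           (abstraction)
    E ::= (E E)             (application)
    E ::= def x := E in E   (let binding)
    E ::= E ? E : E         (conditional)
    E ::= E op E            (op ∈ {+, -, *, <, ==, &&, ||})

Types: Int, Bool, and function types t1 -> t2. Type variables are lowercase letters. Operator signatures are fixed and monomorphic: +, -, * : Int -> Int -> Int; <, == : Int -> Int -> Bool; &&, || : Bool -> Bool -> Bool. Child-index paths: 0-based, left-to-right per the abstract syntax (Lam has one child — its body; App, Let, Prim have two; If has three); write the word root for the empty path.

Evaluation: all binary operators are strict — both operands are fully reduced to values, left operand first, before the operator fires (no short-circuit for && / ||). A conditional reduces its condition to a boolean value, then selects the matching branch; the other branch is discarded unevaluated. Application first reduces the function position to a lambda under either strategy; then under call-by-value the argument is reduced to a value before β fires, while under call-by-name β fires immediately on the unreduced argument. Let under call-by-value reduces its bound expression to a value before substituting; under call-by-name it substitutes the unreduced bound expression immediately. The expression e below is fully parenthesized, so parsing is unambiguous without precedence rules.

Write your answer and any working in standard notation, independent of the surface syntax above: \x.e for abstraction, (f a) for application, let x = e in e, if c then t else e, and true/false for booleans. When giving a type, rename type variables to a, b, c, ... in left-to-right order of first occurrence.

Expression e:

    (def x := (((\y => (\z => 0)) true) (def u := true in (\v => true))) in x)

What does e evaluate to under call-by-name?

Working:
step 0: (let x = (((\y.(\z.0)) true) (let u = true in (\v.true))) in x)
step 1: [let@root] (((\y.(\z.0)) true) (let u = true in (\v.true)))
step 2: [beta@0] ((\z.0) (let u = true in (\v.true)))
step 3: [beta@root] 0

Answer: 0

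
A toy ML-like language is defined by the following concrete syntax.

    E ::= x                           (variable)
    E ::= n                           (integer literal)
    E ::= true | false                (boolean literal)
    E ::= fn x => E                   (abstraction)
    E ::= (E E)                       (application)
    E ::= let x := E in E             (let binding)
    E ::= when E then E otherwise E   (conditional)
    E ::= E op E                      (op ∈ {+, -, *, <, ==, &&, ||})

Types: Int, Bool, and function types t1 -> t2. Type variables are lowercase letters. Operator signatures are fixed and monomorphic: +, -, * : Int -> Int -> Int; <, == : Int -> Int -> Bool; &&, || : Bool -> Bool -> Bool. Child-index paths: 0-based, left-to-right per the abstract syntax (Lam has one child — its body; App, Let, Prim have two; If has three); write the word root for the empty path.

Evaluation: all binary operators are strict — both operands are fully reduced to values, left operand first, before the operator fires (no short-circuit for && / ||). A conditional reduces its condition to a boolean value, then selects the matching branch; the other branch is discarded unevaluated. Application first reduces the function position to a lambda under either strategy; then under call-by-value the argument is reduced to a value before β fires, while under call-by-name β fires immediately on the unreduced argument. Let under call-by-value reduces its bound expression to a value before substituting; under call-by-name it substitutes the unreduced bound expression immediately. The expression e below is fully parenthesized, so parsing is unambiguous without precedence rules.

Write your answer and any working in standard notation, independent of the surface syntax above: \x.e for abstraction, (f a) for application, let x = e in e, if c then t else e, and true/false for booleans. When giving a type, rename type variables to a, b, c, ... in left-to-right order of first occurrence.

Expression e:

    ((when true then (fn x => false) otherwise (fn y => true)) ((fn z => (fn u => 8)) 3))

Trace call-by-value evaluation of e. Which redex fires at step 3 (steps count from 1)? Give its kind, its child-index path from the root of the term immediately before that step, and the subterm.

Answer: beta at root : ((\x.false) (\u.8))

Derivation:
step 0: ((if true then (\x.false) else (\y.true)) ((\z.(\u.8)) 3))
step 1: [if@0] ((\x.false) ((\z.(\u.8)) 3))
step 2: [beta@1] ((\x.false) (\u.8))
step 3: [beta@root] false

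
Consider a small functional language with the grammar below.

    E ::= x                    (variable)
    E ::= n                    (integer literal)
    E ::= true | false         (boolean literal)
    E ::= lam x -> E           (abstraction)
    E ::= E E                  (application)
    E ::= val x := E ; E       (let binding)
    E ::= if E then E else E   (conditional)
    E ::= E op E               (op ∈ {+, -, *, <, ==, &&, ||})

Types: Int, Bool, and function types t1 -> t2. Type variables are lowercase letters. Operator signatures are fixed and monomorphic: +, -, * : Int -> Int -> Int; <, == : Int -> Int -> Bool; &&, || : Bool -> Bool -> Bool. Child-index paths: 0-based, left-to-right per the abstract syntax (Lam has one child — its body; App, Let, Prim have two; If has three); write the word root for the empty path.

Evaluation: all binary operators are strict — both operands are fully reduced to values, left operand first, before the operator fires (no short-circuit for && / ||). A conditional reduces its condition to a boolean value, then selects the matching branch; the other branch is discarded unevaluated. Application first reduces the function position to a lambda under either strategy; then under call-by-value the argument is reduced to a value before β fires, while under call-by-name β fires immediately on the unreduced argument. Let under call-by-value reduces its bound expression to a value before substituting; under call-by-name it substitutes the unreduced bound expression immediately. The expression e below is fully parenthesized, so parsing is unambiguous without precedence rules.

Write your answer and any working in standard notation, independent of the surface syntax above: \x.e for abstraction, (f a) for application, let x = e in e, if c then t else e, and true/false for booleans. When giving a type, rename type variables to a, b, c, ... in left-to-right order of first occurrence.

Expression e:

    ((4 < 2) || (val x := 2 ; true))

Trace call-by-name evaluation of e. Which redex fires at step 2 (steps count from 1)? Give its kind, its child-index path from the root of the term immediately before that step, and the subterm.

Answer: let at 1 : (let x = 2 in true)

Derivation:
step 0: ((4 < 2) || (let x = 2 in true))
step 1: [delta@0] (false || (let x = 2 in true))
step 2: [let@1] (false || true)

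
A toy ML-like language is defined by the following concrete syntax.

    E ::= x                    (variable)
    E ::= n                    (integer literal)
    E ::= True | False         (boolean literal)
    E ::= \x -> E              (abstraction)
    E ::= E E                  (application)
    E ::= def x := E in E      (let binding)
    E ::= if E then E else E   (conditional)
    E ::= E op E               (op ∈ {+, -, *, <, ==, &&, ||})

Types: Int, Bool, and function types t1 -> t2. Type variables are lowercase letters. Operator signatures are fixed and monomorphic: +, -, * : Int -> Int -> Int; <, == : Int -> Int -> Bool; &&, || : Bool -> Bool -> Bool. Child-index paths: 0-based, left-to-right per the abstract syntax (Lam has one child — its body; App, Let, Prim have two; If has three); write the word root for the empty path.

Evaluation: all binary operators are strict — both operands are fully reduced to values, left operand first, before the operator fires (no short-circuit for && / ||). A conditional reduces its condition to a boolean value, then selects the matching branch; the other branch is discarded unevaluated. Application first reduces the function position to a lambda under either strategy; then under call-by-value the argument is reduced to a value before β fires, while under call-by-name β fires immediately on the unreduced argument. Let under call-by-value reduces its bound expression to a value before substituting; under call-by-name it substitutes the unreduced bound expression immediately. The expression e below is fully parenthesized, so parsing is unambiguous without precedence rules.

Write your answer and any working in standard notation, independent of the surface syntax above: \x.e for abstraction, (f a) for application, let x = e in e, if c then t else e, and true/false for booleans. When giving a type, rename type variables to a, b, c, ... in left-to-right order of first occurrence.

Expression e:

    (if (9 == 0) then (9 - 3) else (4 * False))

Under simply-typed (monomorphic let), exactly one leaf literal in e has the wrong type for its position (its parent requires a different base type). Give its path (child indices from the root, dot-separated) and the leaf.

Answer: 2.1 : false

Working:
  unify Int ~ Int
  unify Int ~ Int
  unify Bool ~ Bool
  unify Int ~ Int
  unify Int ~ Int
  unify Int ~ Int
  unify Bool ~ Int
  FAIL: mismatch Bool ~ Int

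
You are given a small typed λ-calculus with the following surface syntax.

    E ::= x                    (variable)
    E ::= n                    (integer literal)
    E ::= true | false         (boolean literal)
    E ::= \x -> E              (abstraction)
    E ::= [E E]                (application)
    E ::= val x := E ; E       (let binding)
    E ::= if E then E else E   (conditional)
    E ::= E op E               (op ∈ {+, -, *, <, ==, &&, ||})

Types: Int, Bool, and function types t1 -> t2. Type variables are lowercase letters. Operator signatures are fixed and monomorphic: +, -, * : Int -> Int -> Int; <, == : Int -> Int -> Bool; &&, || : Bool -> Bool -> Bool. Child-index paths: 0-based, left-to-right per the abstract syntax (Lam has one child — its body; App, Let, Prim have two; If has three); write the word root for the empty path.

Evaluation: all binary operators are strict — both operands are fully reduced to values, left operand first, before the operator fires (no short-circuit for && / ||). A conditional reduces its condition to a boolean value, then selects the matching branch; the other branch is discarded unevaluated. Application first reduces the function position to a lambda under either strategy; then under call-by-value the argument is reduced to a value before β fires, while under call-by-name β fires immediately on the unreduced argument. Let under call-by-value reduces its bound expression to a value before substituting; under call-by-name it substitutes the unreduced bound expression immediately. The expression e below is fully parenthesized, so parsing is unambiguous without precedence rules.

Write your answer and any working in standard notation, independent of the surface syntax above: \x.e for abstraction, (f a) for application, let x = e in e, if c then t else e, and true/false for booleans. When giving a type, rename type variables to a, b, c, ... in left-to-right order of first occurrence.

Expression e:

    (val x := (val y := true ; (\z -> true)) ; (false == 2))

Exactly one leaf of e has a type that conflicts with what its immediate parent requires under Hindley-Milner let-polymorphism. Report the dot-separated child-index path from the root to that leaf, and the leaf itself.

Answer: 1.0 : false

Trace:
let y : Bool
\z._ : a -> Bool
let x : forall. a -> Bool
  unify Bool ~ Int
  FAIL: mismatch Bool ~ Int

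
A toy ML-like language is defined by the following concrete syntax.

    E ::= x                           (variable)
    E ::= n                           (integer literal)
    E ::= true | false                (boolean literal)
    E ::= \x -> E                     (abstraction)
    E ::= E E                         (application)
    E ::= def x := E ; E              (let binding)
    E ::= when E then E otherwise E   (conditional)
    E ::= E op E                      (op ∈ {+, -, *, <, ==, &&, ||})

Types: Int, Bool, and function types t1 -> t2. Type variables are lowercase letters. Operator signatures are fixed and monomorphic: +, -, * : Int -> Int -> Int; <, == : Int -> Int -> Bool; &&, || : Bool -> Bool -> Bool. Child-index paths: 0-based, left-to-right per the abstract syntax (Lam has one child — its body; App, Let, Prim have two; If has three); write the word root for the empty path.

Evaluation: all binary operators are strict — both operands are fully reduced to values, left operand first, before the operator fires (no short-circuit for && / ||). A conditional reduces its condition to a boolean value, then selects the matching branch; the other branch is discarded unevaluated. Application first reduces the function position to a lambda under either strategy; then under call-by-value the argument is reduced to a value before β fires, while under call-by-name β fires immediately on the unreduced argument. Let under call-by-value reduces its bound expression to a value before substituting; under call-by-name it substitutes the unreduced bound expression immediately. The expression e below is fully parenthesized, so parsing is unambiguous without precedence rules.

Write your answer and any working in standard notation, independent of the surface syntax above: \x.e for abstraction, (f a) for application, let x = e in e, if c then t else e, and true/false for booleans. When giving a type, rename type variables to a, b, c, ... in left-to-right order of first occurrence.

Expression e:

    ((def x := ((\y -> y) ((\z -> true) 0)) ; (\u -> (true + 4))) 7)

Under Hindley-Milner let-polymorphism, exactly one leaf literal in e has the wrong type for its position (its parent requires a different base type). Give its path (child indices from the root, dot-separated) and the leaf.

Answer: 0.1.0.0 : true

Trace:
y : a
\y._ : a -> a
\z._ : b -> Bool
  unify b -> Bool ~ Int -> c
  unify b ~ Int
  unify Bool ~ c
_ _ : Bool
  unify a -> a ~ Bool -> d
  unify a ~ Bool
  unify Bool ~ d
_ _ : Bool
let x : Bool
  unify Bool ~ Int
  FAIL: mismatch Bool ~ Int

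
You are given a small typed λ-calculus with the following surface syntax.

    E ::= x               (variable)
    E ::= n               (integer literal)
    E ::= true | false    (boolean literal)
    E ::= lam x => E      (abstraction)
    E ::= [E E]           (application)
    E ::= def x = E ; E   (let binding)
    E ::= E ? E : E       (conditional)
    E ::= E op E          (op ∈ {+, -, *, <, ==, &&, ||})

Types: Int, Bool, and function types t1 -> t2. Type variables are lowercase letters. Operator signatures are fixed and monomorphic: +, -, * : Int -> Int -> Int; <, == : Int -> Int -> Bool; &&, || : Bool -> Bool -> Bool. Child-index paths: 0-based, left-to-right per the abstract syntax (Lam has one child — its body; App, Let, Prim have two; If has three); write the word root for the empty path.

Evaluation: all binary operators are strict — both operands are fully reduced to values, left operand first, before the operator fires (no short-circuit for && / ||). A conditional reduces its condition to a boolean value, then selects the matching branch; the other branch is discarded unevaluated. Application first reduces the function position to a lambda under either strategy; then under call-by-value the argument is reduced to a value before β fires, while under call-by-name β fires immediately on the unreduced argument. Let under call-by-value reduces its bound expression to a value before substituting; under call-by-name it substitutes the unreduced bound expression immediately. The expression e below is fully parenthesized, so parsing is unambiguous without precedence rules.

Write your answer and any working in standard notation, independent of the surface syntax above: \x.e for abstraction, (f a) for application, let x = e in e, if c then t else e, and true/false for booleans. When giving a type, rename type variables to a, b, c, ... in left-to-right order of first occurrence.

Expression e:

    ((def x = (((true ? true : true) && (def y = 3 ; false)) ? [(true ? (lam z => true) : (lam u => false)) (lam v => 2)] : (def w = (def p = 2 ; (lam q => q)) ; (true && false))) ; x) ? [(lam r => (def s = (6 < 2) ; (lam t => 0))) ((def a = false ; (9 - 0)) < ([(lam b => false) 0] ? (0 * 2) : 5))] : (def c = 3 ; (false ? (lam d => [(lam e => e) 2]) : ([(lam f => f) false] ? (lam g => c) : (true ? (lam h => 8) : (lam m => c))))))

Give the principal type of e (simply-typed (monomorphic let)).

Answer: a -> Int

Trace:
  unify Bool ~ Bool
  unify Bool ~ Bool
  unify Bool ~ Bool
let y : Int
  unify Bool ~ Bool
  unify Bool ~ Bool
  unify Bool ~ Bool
\z._ : a -> Bool
\u._ : b -> Bool
  unify a -> Bool ~ b -> Bool
  unify a ~ b
  unify Bool ~ Bool
\v._ : c -> Int
  unify b -> Bool ~ (c -> Int) -> d
  unify b ~ c -> Int
  unify Bool ~ d
_ _ : Bool
let p : Int
q : e
\q._ : e -> e
let w : e -> e
  unify Bool ~ Bool
  unify Bool ~ Bool
  unify Bool ~ Bool
let x : Bool
x : Bool
  unify Bool ~ Bool
  unify Int ~ Int
  unify Int ~ Int
let s : Bool
\t._ : g -> Int
\r._ : f -> g -> Int
let a : Bool
  unify Int ~ Int
  unify Int ~ Int
  unify Int ~ Int
\b._ : h -> Bool
  unify h -> Bool ~ Int -> i
  unify h ~ Int
  unify Bool ~ i
_ _ : Bool
  unify Bool ~ Bool
  unify Int ~ Int
  unify Int ~ Int
  unify Int ~ Int
  unify Int ~ Int
  unify f -> g -> Int ~ Bool -> j
  unify f ~ Bool
  unify g -> Int ~ j
_ _ : g -> Int
let c : Int
  unify Bool ~ Bool
e : l
\e._ : l -> l
  unify l -> l ~ Int -> m
  unify l ~ Int
  unify Int ~ m
_ _ : Int
\d._ : k -> Int
f : n
\f._ : n -> n
  unify n -> n ~ Bool -> o
  unify n ~ Bool
  unify Bool ~ o
_ _ : Bool
  unify Bool ~ Bool
c : Int
\g._ : p -> Int
  unify Bool ~ Bool
\h._ : q -> Int
c : Int
\m._ : r -> Int
  unify q -> Int ~ r -> Int
  unify q ~ r
  unify Int ~ Int
  unify p -> Int ~ r -> Int
  unify p ~ r
  unify Int ~ Int
  unify k -> Int ~ r -> Int
  unify k ~ r
  unify Int ~ Int
  unify g -> Int ~ r -> Int
  unify g ~ r
  unify Int ~ Int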